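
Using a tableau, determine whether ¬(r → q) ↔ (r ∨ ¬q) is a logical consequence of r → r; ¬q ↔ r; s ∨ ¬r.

Initial set: {(r → r); (¬q ↔ r); (s ∨ ¬r); ¬(¬(r → q) ↔ (r ∨ ¬q))}.
(r → r): β-rule — branch into ¬r  //  r.
  branch 1 (add ¬r):
    (¬q ↔ r): β-rule — branch into ¬q, r  //  ¬¬q, ¬r.
      branch 1.1 (add ¬q, r):
        × closes — contains both r and ¬r.
      branch 1.2 (add ¬¬q, ¬r):
        (s ∨ ¬r): β-rule — branch into s  //  ¬r.
          branch 1.2.1 (add s):
            ¬(¬(r → q) ↔ (r ∨ ¬q)): β-rule — branch into ¬(r → q), ¬(r ∨ ¬q)  //  ¬¬(r → q), (r ∨ ¬q).
              branch 1.2.1.1 (add ¬(r → q), ¬(r ∨ ¬q)):
                ¬(r → q): α-rule — add r, ¬q.
                × closes — contains both r and ¬r.
              branch 1.2.1.2 (add ¬¬(r → q), (r ∨ ¬q)):
                ¬¬(r → q): β-rule — branch into ¬r  //  q.
                  branch 1.2.1.2.1 (add ¬r):
                    (r ∨ ¬q): β-rule — branch into r  //  ¬q.
                      branch 1.2.1.2.1.1 (add r):
                        × closes — contains both r and ¬r.
                      branch 1.2.1.2.1.2 (add ¬q):
                        × closes — contains both q and ¬q.
                  branch 1.2.1.2.2 (add q):
                    (r ∨ ¬q): β-rule — branch into r  //  ¬q.
                      branch 1.2.1.2.2.1 (add r):
                        × closes — contains both r and ¬r.
                      branch 1.2.1.2.2.2 (add ¬q):
                        × closes — contains both q and ¬q.
          branch 1.2.2 (add ¬r):
            ¬(¬(r → q) ↔ (r ∨ ¬q)): β-rule — branch into ¬(r → q), ¬(r ∨ ¬q)  //  ¬¬(r → q), (r ∨ ¬q).
              branch 1.2.2.1 (add ¬(r → q), ¬(r ∨ ¬q)):
                ¬(r → q): α-rule — add r, ¬q.
                × closes — contains both r and ¬r.
              branch 1.2.2.2 (add ¬¬(r → q), (r ∨ ¬q)):
                ¬¬(r → q): β-rule — branch into ¬r  //  q.
                  branch 1.2.2.2.1 (add ¬r):
                    (r ∨ ¬q): β-rule — branch into r  //  ¬q.
                      branch 1.2.2.2.1.1 (add r):
                        × closes — contains both r and ¬r.
                      branch 1.2.2.2.1.2 (add ¬q):
                        × closes — contains both q and ¬q.
                  branch 1.2.2.2.2 (add q):
                    (r ∨ ¬q): β-rule — branch into r  //  ¬q.
                      branch 1.2.2.2.2.1 (add r):
                        × closes — contains both r and ¬r.
                      branch 1.2.2.2.2.2 (add ¬q):
                        × closes — contains both q and ¬q.
  branch 2 (add r):
    (¬q ↔ r): β-rule — branch into ¬q, r  //  ¬¬q, ¬r.
      branch 2.1 (add ¬q, r):
        (s ∨ ¬r): β-rule — branch into s  //  ¬r.
          branch 2.1.1 (add s):
            ¬(¬(r → q) ↔ (r ∨ ¬q)): β-rule — branch into ¬(r → q), ¬(r ∨ ¬q)  //  ¬¬(r → q), (r ∨ ¬q).
              branch 2.1.1.1 (add ¬(r → q), ¬(r ∨ ¬q)):
                ¬(r → q): α-rule — add r, ¬q.
                ¬(r ∨ ¬q): α-rule — add ¬r, ¬¬q.
                × closes — contains both r and ¬r.
              branch 2.1.1.2 (add ¬¬(r → q), (r ∨ ¬q)):
                ¬¬(r → q): β-rule — branch into ¬r  //  q.
                  branch 2.1.1.2.1 (add ¬r):
                    × closes — contains both r and ¬r.
                  branch 2.1.1.2.2 (add q):
                    × closes — contains both q and ¬q.
          branch 2.1.2 (add ¬r):
            × closes — contains both r and ¬r.
      branch 2.2 (add ¬¬q, ¬r):
        × closes — contains both r and ¬r.
All 16 branches close.
Every branch closed, so the premises entail the conclusion.

Yes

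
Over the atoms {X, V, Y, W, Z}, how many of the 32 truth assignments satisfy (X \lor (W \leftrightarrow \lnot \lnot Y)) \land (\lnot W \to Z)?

Initial set: {((X \lor (W \leftrightarrow \lnot \lnot Y)) \land (\lnot W \to Z))}.
((X \lor (W \leftrightarrow \lnot \lnot Y)) \land (\lnot W \to Z)): α-rule — add (X \lor (W \leftrightarrow \lnot \lnot Y)), (\lnot W \to Z).
(X \lor (W \leftrightarrow \lnot \lnot Y)): β-rule — branch into X  //  (W \leftrightarrow \lnot \lnot Y).
  branch 1 (add X):
    (\lnot W \to Z): β-rule — branch into \lnot \lnot W  //  Z.
      branch 1.1 (add \lnot \lnot W):
        ○ open, literals {W=1, X=1}.
      branch 1.2 (add Z):
        ○ open, literals {X=1, Z=1}.
  branch 2 (add (W \leftrightarrow \lnot \lnot Y)):
    (\lnot W \to Z): β-rule — branch into \lnot \lnot W  //  Z.
      branch 2.1 (add \lnot \lnot W):
        (W \leftrightarrow \lnot \lnot Y): β-rule — branch into W, \lnot \lnot Y  //  \lnot W, \lnot \lnot \lnot Y.
          branch 2.1.1 (add W, \lnot \lnot Y):
            \lnot \lnot Y: drop double negation, giving Y.
            ○ open, literals {W=1, Y=1}.
          branch 2.1.2 (add \lnot W, \lnot \lnot \lnot Y):
            × closes — contains both W and \lnot W.
      branch 2.2 (add Z):
        (W \leftrightarrow \lnot \lnot Y): β-rule — branch into W, \lnot \lnot Y  //  \lnot W, \lnot \lnot \lnot Y.
          branch 2.2.1 (add W, \lnot \lnot Y):
            \lnot \lnot Y: drop double negation, giving Y.
            ○ open, literals {W=1, Y=1, Z=1}.
          branch 2.2.2 (add \lnot W, \lnot \lnot \lnot Y):
            \lnot \lnot \lnot Y: drop double negation, giving \lnot Y.
            ○ open, literals {W=0, Y=0, Z=1}.
1 branch closed, 5 open.
Each open branch fixes some atoms; the unmentioned ones are free. Counting distinct full assignments: branch {W=1, X=1} (V, Y, Z) contributes 8 new; branch {X=1, Z=1} (V, Y, W) contributes 4 new; branch {W=1, Y=1} (X, V, Z) contributes 4 new; branch {W=1, Y=1, Z=1} (X, V) contributes 0 new; branch {W=0, Y=0, Z=1} (X, V) contributes 2 new. Total: 18.

18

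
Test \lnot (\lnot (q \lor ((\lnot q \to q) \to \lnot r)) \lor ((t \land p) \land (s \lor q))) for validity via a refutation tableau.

Assume the negation and expand:
Initial set: {F \lnot (\lnot (q \lor ((\lnot q \to q) \to \lnot r)) \lor ((t \land p) \land (s \lor q)))}.
F \lnot (\lnot (q \lor ((\lnot q \to q) \to \lnot r)) \lor ((t \land p) \land (s \lor q))): β-rule — branch into T \lnot (q \lor ((\lnot q \to q) \to \lnot r))  //  T ((t \land p) \land (s \lor q)).
  branch 1 (add T \lnot (q \lor ((\lnot q \to q) \to \lnot r))):
    T \lnot (q \lor ((\lnot q \to q) \to \lnot r)): α-rule — add F q, F ((\lnot q \to q) \to \lnot r).
    F ((\lnot q \to q) \to \lnot r): α-rule — add T (\lnot q \to q), F \lnot r.
    T (\lnot q \to q): β-rule — branch into F \lnot q  //  T q.
      branch 1.1 (add F \lnot q):
        × closes — contains both q and \lnot q.
      branch 1.2 (add T q):
        × closes — contains both q and \lnot q.
  branch 2 (add T ((t \land p) \land (s \lor q))):
    T ((t \land p) \land (s \lor q)): α-rule — add T (t \land p), T (s \lor q).
    T (t \land p): α-rule — add T t, T p.
    T (s \lor q): β-rule — branch into T s  //  T q.
      branch 2.1 (add T s):
        ○ open, literals {p=1, s=1, t=1}.
      branch 2.2 (add T q):
        ○ open, literals {p=1, q=1, t=1}.
2 branches closed, 2 open.
An open branch gives a countermodel: p=1, s=1, t=1 (unmentioned atoms arbitrary); under it the original formula is false.

Not valid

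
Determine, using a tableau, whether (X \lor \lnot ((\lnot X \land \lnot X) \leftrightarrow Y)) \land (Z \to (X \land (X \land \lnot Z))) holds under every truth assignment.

Not valid

Assume the negation and expand:
Initial set: {\lnot ((X \lor \lnot ((\lnot X \land \lnot X) \leftrightarrow Y)) \land (Z \to (X \land (X \land \lnot Z))))}.
\lnot ((X \lor \lnot ((\lnot X \land \lnot X) \leftrightarrow Y)) \land (Z \to (X \land (X \land \lnot Z)))): β-rule — branch into \lnot (X \lor \lnot ((\lnot X \land \lnot X) \leftrightarrow Y))  //  \lnot (Z \to (X \land (X \land \lnot Z))).
  branch 1 (add \lnot (X \lor \lnot ((\lnot X \land \lnot X) \leftrightarrow Y))):
    \lnot (X \lor \lnot ((\lnot X \land \lnot X) \leftrightarrow Y)): α-rule — add \lnot X, \lnot \lnot ((\lnot X \land \lnot X) \leftrightarrow Y).
    \lnot \lnot ((\lnot X \land \lnot X) \leftrightarrow Y): β-rule — branch into (\lnot X \land \lnot X), Y  //  \lnot (\lnot X \land \lnot X), \lnot Y.
      branch 1.1 (add (\lnot X \land \lnot X), Y):
        (\lnot X \land \lnot X): α-rule — add \lnot X, \lnot X.
        ○ open, literals {X=0, Y=1}.
      branch 1.2 (add \lnot (\lnot X \land \lnot X), \lnot Y):
        \lnot (\lnot X \land \lnot X): β-rule — branch into \lnot \lnot X  //  \lnot \lnot X.
          branch 1.2.1 (add \lnot \lnot X):
            × closes — contains both X and \lnot X.
          branch 1.2.2 (add \lnot \lnot X):
            × closes — contains both X and \lnot X.
  branch 2 (add \lnot (Z \to (X \land (X \land \lnot Z)))):
    \lnot (Z \to (X \land (X \land \lnot Z))): α-rule — add Z, \lnot (X \land (X \land \lnot Z)).
    \lnot (X \land (X \land \lnot Z)): β-rule — branch into \lnot X  //  \lnot (X \land \lnot Z).
      branch 2.1 (add \lnot X):
        ○ open, literals {X=0, Z=1}.
      branch 2.2 (add \lnot (X \land \lnot Z)):
        \lnot (X \land \lnot Z): β-rule — branch into \lnot X  //  \lnot \lnot Z.
          branch 2.2.1 (add \lnot X):
            ○ open, literals {X=0, Z=1}.
          branch 2.2.2 (add \lnot \lnot Z):
            ○ open, literals {Z=1}.
2 branches closed, 4 open.
An open branch gives a countermodel: X=0, Y=1 (unmentioned atoms arbitrary); under it the original formula is false.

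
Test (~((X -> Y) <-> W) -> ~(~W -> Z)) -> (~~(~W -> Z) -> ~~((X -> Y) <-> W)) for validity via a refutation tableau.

Assume the negation and expand:
Initial set: {~((~((X -> Y) <-> W) -> ~(~W -> Z)) -> (~~(~W -> Z) -> ~~((X -> Y) <-> W)))}.
~((~((X -> Y) <-> W) -> ~(~W -> Z)) -> (~~(~W -> Z) -> ~~((X -> Y) <-> W))): α-rule — add (~((X -> Y) <-> W) -> ~(~W -> Z)), ~(~~(~W -> Z) -> ~~((X -> Y) <-> W)).
~(~~(~W -> Z) -> ~~((X -> Y) <-> W)): α-rule — add ~~(~W -> Z), ~~~((X -> Y) <-> W).
~~(~W -> Z): drop double negation, giving (~W -> Z).
~~~((X -> Y) <-> W): drop double negation, giving ~((X -> Y) <-> W).
(~((X -> Y) <-> W) -> ~(~W -> Z)): β-rule — branch into ~~((X -> Y) <-> W)  //  ~(~W -> Z).
  branch 1 (add ~~((X -> Y) <-> W)):
    (~W -> Z): β-rule — branch into ~~W  //  Z.
      branch 1.1 (add ~~W):
        ~((X -> Y) <-> W): β-rule — branch into (X -> Y), ~W  //  ~(X -> Y), W.
          branch 1.1.1 (add (X -> Y), ~W):
            × closes — contains both W and ~W.
          branch 1.1.2 (add ~(X -> Y), W):
            ~(X -> Y): α-rule — add X, ~Y.
            ~~((X -> Y) <-> W): β-rule — branch into (X -> Y), W  //  ~(X -> Y), ~W.
              branch 1.1.2.1 (add (X -> Y), W):
                (X -> Y): β-rule — branch into ~X  //  Y.
                  branch 1.1.2.1.1 (add ~X):
                    × closes — contains both X and ~X.
                  branch 1.1.2.1.2 (add Y):
                    × closes — contains both Y and ~Y.
              branch 1.1.2.2 (add ~(X -> Y), ~W):
                × closes — contains both W and ~W.
      branch 1.2 (add Z):
        ~((X -> Y) <-> W): β-rule — branch into (X -> Y), ~W  //  ~(X -> Y), W.
          branch 1.2.1 (add (X -> Y), ~W):
            ~~((X -> Y) <-> W): β-rule — branch into (X -> Y), W  //  ~(X -> Y), ~W.
              branch 1.2.1.1 (add (X -> Y), W):
                × closes — contains both W and ~W.
              branch 1.2.1.2 (add ~(X -> Y), ~W):
                ~(X -> Y): α-rule — add X, ~Y.
                (X -> Y): β-rule — branch into ~X  //  Y.
                  branch 1.2.1.2.1 (add ~X):
                    × closes — contains both X and ~X.
                  branch 1.2.1.2.2 (add Y):
                    × closes — contains both Y and ~Y.
          branch 1.2.2 (add ~(X -> Y), W):
            ~(X -> Y): α-rule — add X, ~Y.
            ~~((X -> Y) <-> W): β-rule — branch into (X -> Y), W  //  ~(X -> Y), ~W.
              branch 1.2.2.1 (add (X -> Y), W):
                (X -> Y): β-rule — branch into ~X  //  Y.
                  branch 1.2.2.1.1 (add ~X):
                    × closes — contains both X and ~X.
                  branch 1.2.2.1.2 (add Y):
                    × closes — contains both Y and ~Y.
              branch 1.2.2.2 (add ~(X -> Y), ~W):
                × closes — contains both W and ~W.
  branch 2 (add ~(~W -> Z)):
    ~(~W -> Z): α-rule — add ~W, ~Z.
    (~W -> Z): β-rule — branch into ~~W  //  Z.
      branch 2.1 (add ~~W):
        × closes — contains both W and ~W.
      branch 2.2 (add Z):
        × closes — contains both Z and ~Z.
All 12 branches close.
Every branch closed, so the negation is unsatisfiable and the formula is valid.

Valid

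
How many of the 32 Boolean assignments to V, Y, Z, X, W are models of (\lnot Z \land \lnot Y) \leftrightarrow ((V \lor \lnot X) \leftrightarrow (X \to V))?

Initial set: {((\lnot Z \land \lnot Y) \leftrightarrow ((V \lor \lnot X) \leftrightarrow (X \to V)))}.
((\lnot Z \land \lnot Y) \leftrightarrow ((V \lor \lnot X) \leftrightarrow (X \to V))): β-rule — branch into (\lnot Z \land \lnot Y), ((V \lor \lnot X) \leftrightarrow (X \to V))  //  \lnot (\lnot Z \land \lnot Y), \lnot ((V \lor \lnot X) \leftrightarrow (X \to V)).
  branch 1 (add (\lnot Z \land \lnot Y), ((V \lor \lnot X) \leftrightarrow (X \to V))):
    (\lnot Z \land \lnot Y): α-rule — add \lnot Z, \lnot Y.
    ((V \lor \lnot X) \leftrightarrow (X \to V)): β-rule — branch into (V \lor \lnot X), (X \to V)  //  \lnot (V \lor \lnot X), \lnot (X \to V).
      branch 1.1 (add (V \lor \lnot X), (X \to V)):
        (V \lor \lnot X): β-rule — branch into V  //  \lnot X.
          branch 1.1.1 (add V):
            (X \to V): β-rule — branch into \lnot X  //  V.
              branch 1.1.1.1 (add \lnot X):
                ○ open, literals {V=true, X=false, Y=false, Z=false}.
              branch 1.1.1.2 (add V):
                ○ open, literals {V=true, Y=false, Z=false}.
          branch 1.1.2 (add \lnot X):
            (X \to V): β-rule — branch into \lnot X  //  V.
              branch 1.1.2.1 (add \lnot X):
                ○ open, literals {X=false, Y=false, Z=false}.
              branch 1.1.2.2 (add V):
                ○ open, literals {V=true, X=false, Y=false, Z=false}.
      branch 1.2 (add \lnot (V \lor \lnot X), \lnot (X \to V)):
        \lnot (V \lor \lnot X): α-rule — add \lnot V, \lnot \lnot X.
        \lnot (X \to V): α-rule — add X, \lnot V.
        ○ open, literals {V=false, X=true, Y=false, Z=false}.
  branch 2 (add \lnot (\lnot Z \land \lnot Y), \lnot ((V \lor \lnot X) \leftrightarrow (X \to V))):
    \lnot (\lnot Z \land \lnot Y): β-rule — branch into \lnot \lnot Z  //  \lnot \lnot Y.
      branch 2.1 (add \lnot \lnot Z):
        \lnot ((V \lor \lnot X) \leftrightarrow (X \to V)): β-rule — branch into (V \lor \lnot X), \lnot (X \to V)  //  \lnot (V \lor \lnot X), (X \to V).
          branch 2.1.1 (add (V \lor \lnot X), \lnot (X \to V)):
            \lnot (X \to V): α-rule — add X, \lnot V.
            (V \lor \lnot X): β-rule — branch into V  //  \lnot X.
              branch 2.1.1.1 (add V):
                × closes — contains both V and \lnot V.
              branch 2.1.1.2 (add \lnot X):
                × closes — contains both X and \lnot X.
          branch 2.1.2 (add \lnot (V \lor \lnot X), (X \to V)):
            \lnot (V \lor \lnot X): α-rule — add \lnot V, \lnot \lnot X.
            (X \to V): β-rule — branch into \lnot X  //  V.
              branch 2.1.2.1 (add \lnot X):
                × closes — contains both X and \lnot X.
              branch 2.1.2.2 (add V):
                × closes — contains both V and \lnot V.
      branch 2.2 (add \lnot \lnot Y):
        \lnot ((V \lor \lnot X) \leftrightarrow (X \to V)): β-rule — branch into (V \lor \lnot X), \lnot (X \to V)  //  \lnot (V \lor \lnot X), (X \to V).
          branch 2.2.1 (add (V \lor \lnot X), \lnot (X \to V)):
            \lnot (X \to V): α-rule — add X, \lnot V.
            (V \lor \lnot X): β-rule — branch into V  //  \lnot X.
              branch 2.2.1.1 (add V):
                × closes — contains both V and \lnot V.
              branch 2.2.1.2 (add \lnot X):
                × closes — contains both X and \lnot X.
          branch 2.2.2 (add \lnot (V \lor \lnot X), (X \to V)):
            \lnot (V \lor \lnot X): α-rule — add \lnot V, \lnot \lnot X.
            (X \to V): β-rule — branch into \lnot X  //  V.
              branch 2.2.2.1 (add \lnot X):
                × closes — contains both X and \lnot X.
              branch 2.2.2.2 (add V):
                × closes — contains both V and \lnot V.
8 branches closed, 5 open.
Each open branch fixes some atoms; the unmentioned ones are free. Counting distinct full assignments: branch {V=true, X=false, Y=false, Z=false} (W) contributes 2 new; branch {V=true, Y=false, Z=false} (X, W) contributes 2 new; branch {X=false, Y=false, Z=false} (V, W) contributes 2 new; branch {V=true, X=false, Y=false, Z=false} (W) contributes 0 new; branch {V=false, X=true, Y=false, Z=false} (W) contributes 2 new. Total: 8.

8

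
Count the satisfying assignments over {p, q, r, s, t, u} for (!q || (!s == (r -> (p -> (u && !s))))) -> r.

40

Initial set: {T ((!q || (!s == (r -> (p -> (u && !s))))) -> r)}.
T ((!q || (!s == (r -> (p -> (u && !s))))) -> r): β-rule — branch into F (!q || (!s == (r -> (p -> (u && !s)))))  //  T r.
  branch 1 (add F (!q || (!s == (r -> (p -> (u && !s)))))):
    F (!q || (!s == (r -> (p -> (u && !s))))): α-rule — add F !q, F (!s == (r -> (p -> (u && !s)))).
    F (!s == (r -> (p -> (u && !s)))): β-rule — branch into T !s, F (r -> (p -> (u && !s)))  //  F !s, T (r -> (p -> (u && !s))).
      branch 1.1 (add T !s, F (r -> (p -> (u && !s)))):
        F (r -> (p -> (u && !s))): α-rule — add T r, F (p -> (u && !s)).
        F (p -> (u && !s)): α-rule — add T p, F (u && !s).
        F (u && !s): β-rule — branch into F u  //  F !s.
          branch 1.1.1 (add F u):
            ○ open, literals {p=1, q=1, r=1, s=0, u=0}.
          branch 1.1.2 (add F !s):
            × closes — contains both s and !s.
      branch 1.2 (add F !s, T (r -> (p -> (u && !s)))):
        T (r -> (p -> (u && !s))): β-rule — branch into F r  //  T (p -> (u && !s)).
          branch 1.2.1 (add F r):
            ○ open, literals {q=1, r=0, s=1}.
          branch 1.2.2 (add T (p -> (u && !s))):
            T (p -> (u && !s)): β-rule — branch into F p  //  T (u && !s).
              branch 1.2.2.1 (add F p):
                ○ open, literals {p=0, q=1, s=1}.
              branch 1.2.2.2 (add T (u && !s)):
                T (u && !s): α-rule — add T u, T !s.
                × closes — contains both s and !s.
  branch 2 (add T r):
    ○ open, literals {r=1}.
2 branches closed, 4 open.
Each open branch fixes some atoms; the unmentioned ones are free. Counting distinct full assignments: branch {p=1, q=1, r=1, s=0, u=0} (t) contributes 2 new; branch {q=1, r=0, s=1} (p, t, u) contributes 8 new; branch {p=0, q=1, s=1} (r, t, u) contributes 4 new; branch {r=1} (p, q, s, t, u) contributes 26 new. Total: 40.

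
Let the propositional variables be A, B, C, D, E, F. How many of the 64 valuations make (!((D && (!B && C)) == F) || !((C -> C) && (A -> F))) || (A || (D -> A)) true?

Initial set: {T ((!((D && (!B && C)) == F) || !((C -> C) && (A -> F))) || (A || (D -> A)))}.
T ((!((D && (!B && C)) == F) || !((C -> C) && (A -> F))) || (A || (D -> A))): β-rule — branch into T (!((D && (!B && C)) == F) || !((C -> C) && (A -> F)))  //  T (A || (D -> A)).
  branch 1 (add T (!((D && (!B && C)) == F) || !((C -> C) && (A -> F)))):
    T (!((D && (!B && C)) == F) || !((C -> C) && (A -> F))): β-rule — branch into T !((D && (!B && C)) == F)  //  T !((C -> C) && (A -> F)).
      branch 1.1 (add T !((D && (!B && C)) == F)):
        T !((D && (!B && C)) == F): β-rule — branch into T (D && (!B && C)), F F  //  F (D && (!B && C)), T F.
          branch 1.1.1 (add T (D && (!B && C)), F F):
            T (D && (!B && C)): α-rule — add T D, T (!B && C).
            T (!B && C): α-rule — add T !B, T C.
            ○ open, literals {B=F, C=T, D=T, F=F}.
          branch 1.1.2 (add F (D && (!B && C)), T F):
            F (D && (!B && C)): β-rule — branch into F D  //  F (!B && C).
              branch 1.1.2.1 (add F D):
                ○ open, literals {D=F, F=T}.
              branch 1.1.2.2 (add F (!B && C)):
                F (!B && C): β-rule — branch into F !B  //  F C.
                  branch 1.1.2.2.1 (add F !B):
                    ○ open, literals {B=T, F=T}.
                  branch 1.1.2.2.2 (add F C):
                    ○ open, literals {C=F, F=T}.
      branch 1.2 (add T !((C -> C) && (A -> F))):
        T !((C -> C) && (A -> F)): β-rule — branch into F (C -> C)  //  F (A -> F).
          branch 1.2.1 (add F (C -> C)):
            F (C -> C): α-rule — add T C, F C.
            × closes — contains both C and !C.
          branch 1.2.2 (add F (A -> F)):
            F (A -> F): α-rule — add T A, F F.
            ○ open, literals {A=T, F=F}.
  branch 2 (add T (A || (D -> A))):
    T (A || (D -> A)): β-rule — branch into T A  //  T (D -> A).
      branch 2.1 (add T A):
        ○ open, literals {A=T}.
      branch 2.2 (add T (D -> A)):
        T (D -> A): β-rule — branch into F D  //  T A.
          branch 2.2.1 (add F D):
            ○ open, literals {D=F}.
          branch 2.2.2 (add T A):
            ○ open, literals {A=T}.
1 branch closed, 8 open.
Each open branch fixes some atoms; the unmentioned ones are free. Counting distinct full assignments: branch {B=F, C=T, D=T, F=F} (A, E) contributes 4 new; branch {D=F, F=T} (A, B, C, E) contributes 16 new; branch {B=T, F=T} (A, C, D, E) contributes 8 new; branch {C=F, F=T} (A, B, D, E) contributes 4 new; branch {A=T, F=F} (B, C, D, E) contributes 14 new; branch {A=T} (B, C, D, E, F) contributes 2 new; branch {D=F} (A, B, C, E, F) contributes 8 new; branch {A=T} (B, C, D, E, F) contributes 0 new. Total: 56.

56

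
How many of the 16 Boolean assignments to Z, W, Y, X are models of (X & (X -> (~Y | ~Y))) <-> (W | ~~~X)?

Initial set: {T ((X & (X -> (~Y | ~Y))) <-> (W | ~~~X))}.
T ((X & (X -> (~Y | ~Y))) <-> (W | ~~~X)): β-rule — branch into T (X & (X -> (~Y | ~Y))), T (W | ~~~X)  //  F (X & (X -> (~Y | ~Y))), F (W | ~~~X).
  branch 1 (add T (X & (X -> (~Y | ~Y))), T (W | ~~~X)):
    T (X & (X -> (~Y | ~Y))): α-rule — add T X, T (X -> (~Y | ~Y)).
    T (W | ~~~X): β-rule — branch into T W  //  T ~~~X.
      branch 1.1 (add T W):
        T (X -> (~Y | ~Y)): β-rule — branch into F X  //  T (~Y | ~Y).
          branch 1.1.1 (add F X):
            × closes — contains both X and ~X.
          branch 1.1.2 (add T (~Y | ~Y)):
            T (~Y | ~Y): β-rule — branch into T ~Y  //  T ~Y.
              branch 1.1.2.1 (add T ~Y):
                ○ open, literals {W=true, X=true, Y=false}.
              branch 1.1.2.2 (add T ~Y):
                ○ open, literals {W=true, X=true, Y=false}.
      branch 1.2 (add T ~~~X):
        T ~~~X: drop double negation, giving T ~X.
        × closes — contains both X and ~X.
  branch 2 (add F (X & (X -> (~Y | ~Y))), F (W | ~~~X)):
    F (W | ~~~X): α-rule — add F W, F ~~~X.
    F ~~~X: drop double negation, giving F ~X.
    F (X & (X -> (~Y | ~Y))): β-rule — branch into F X  //  F (X -> (~Y | ~Y)).
      branch 2.1 (add F X):
        × closes — contains both X and ~X.
      branch 2.2 (add F (X -> (~Y | ~Y))):
        F (X -> (~Y | ~Y)): α-rule — add T X, F (~Y | ~Y).
        F (~Y | ~Y): α-rule — add F ~Y, F ~Y.
        ○ open, literals {W=false, X=true, Y=true}.
3 branches closed, 3 open.
Each open branch fixes some atoms; the unmentioned ones are free. Counting distinct full assignments: branch {W=true, X=true, Y=false} (Z) contributes 2 new; branch {W=true, X=true, Y=false} (Z) contributes 0 new; branch {W=false, X=true, Y=true} (Z) contributes 2 new. Total: 4.

4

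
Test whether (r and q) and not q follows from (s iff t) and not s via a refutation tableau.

No

Initial set: {T ((s iff t) and not s); F ((r and q) and not q)}.
T ((s iff t) and not s): α-rule — add T (s iff t), T not s.
F ((r and q) and not q): β-rule — branch into F (r and q)  //  F not q.
  branch 1 (add F (r and q)):
    T (s iff t): β-rule — branch into T s, T t  //  F s, F t.
      branch 1.1 (add T s, T t):
        × closes — contains both s and not s.
      branch 1.2 (add F s, F t):
        F (r and q): β-rule — branch into F r  //  F q.
          branch 1.2.1 (add F r):
            ○ open, literals {r=false, s=false, t=false}.
          branch 1.2.2 (add F q):
            ○ open, literals {q=false, s=false, t=false}.
  branch 2 (add F not q):
    T (s iff t): β-rule — branch into T s, T t  //  F s, F t.
      branch 2.1 (add T s, T t):
        × closes — contains both s and not s.
      branch 2.2 (add F s, F t):
        ○ open, literals {q=true, s=false, t=false}.
2 branches closed, 3 open.
An open branch gives a countermodel: r=false, s=false, t=false (unmentioned atoms arbitrary); the premises hold there but the conclusion fails.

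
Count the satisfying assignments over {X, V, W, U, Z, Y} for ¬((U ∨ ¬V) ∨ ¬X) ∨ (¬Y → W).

50

Initial set: {(¬((U ∨ ¬V) ∨ ¬X) ∨ (¬Y → W))}.
(¬((U ∨ ¬V) ∨ ¬X) ∨ (¬Y → W)): β-rule — branch into ¬((U ∨ ¬V) ∨ ¬X)  //  (¬Y → W).
  branch 1 (add ¬((U ∨ ¬V) ∨ ¬X)):
    ¬((U ∨ ¬V) ∨ ¬X): α-rule — add ¬(U ∨ ¬V), ¬¬X.
    ¬(U ∨ ¬V): α-rule — add ¬U, ¬¬V.
    ○ open, literals {U=false, V=true, X=true}.
  branch 2 (add (¬Y → W)):
    (¬Y → W): β-rule — branch into ¬¬Y  //  W.
      branch 2.1 (add ¬¬Y):
        ○ open, literals {Y=true}.
      branch 2.2 (add W):
        ○ open, literals {W=true}.
0 branches closed, 3 open.
Each open branch fixes some atoms; the unmentioned ones are free. Counting distinct full assignments: branch {U=false, V=true, X=true} (W, Z, Y) contributes 8 new; branch {Y=true} (X, V, W, U, Z) contributes 28 new; branch {W=true} (X, V, U, Z, Y) contributes 14 new. Total: 50.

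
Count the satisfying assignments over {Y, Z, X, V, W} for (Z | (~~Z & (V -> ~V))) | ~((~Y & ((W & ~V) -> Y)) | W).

20

Initial set: {T ((Z | (~~Z & (V -> ~V))) | ~((~Y & ((W & ~V) -> Y)) | W))}.
T ((Z | (~~Z & (V -> ~V))) | ~((~Y & ((W & ~V) -> Y)) | W)): β-rule — branch into T (Z | (~~Z & (V -> ~V)))  //  T ~((~Y & ((W & ~V) -> Y)) | W).
  branch 1 (add T (Z | (~~Z & (V -> ~V)))):
    T (Z | (~~Z & (V -> ~V))): β-rule — branch into T Z  //  T (~~Z & (V -> ~V)).
      branch 1.1 (add T Z):
        ○ open, literals {Z=true}.
      branch 1.2 (add T (~~Z & (V -> ~V))):
        T (~~Z & (V -> ~V)): α-rule — add T ~~Z, T (V -> ~V).
        T ~~Z: drop double negation, giving T Z.
        T (V -> ~V): β-rule — branch into F V  //  T ~V.
          branch 1.2.1 (add F V):
            ○ open, literals {V=false, Z=true}.
          branch 1.2.2 (add T ~V):
            ○ open, literals {V=false, Z=true}.
  branch 2 (add T ~((~Y & ((W & ~V) -> Y)) | W)):
    T ~((~Y & ((W & ~V) -> Y)) | W): α-rule — add F (~Y & ((W & ~V) -> Y)), F W.
    F (~Y & ((W & ~V) -> Y)): β-rule — branch into F ~Y  //  F ((W & ~V) -> Y).
      branch 2.1 (add F ~Y):
        ○ open, literals {W=false, Y=true}.
      branch 2.2 (add F ((W & ~V) -> Y)):
        F ((W & ~V) -> Y): α-rule — add T (W & ~V), F Y.
        T (W & ~V): α-rule — add T W, T ~V.
        × closes — contains both W and ~W.
1 branch closed, 4 open.
Each open branch fixes some atoms; the unmentioned ones are free. Counting distinct full assignments: branch {Z=true} (Y, X, V, W) contributes 16 new; branch {V=false, Z=true} (Y, X, W) contributes 0 new; branch {V=false, Z=true} (Y, X, W) contributes 0 new; branch {W=false, Y=true} (Z, X, V) contributes 4 new. Total: 20.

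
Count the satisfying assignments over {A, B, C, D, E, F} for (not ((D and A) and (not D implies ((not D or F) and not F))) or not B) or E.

60

Initial set: {((not ((D and A) and (not D implies ((not D or F) and not F))) or not B) or E)}.
((not ((D and A) and (not D implies ((not D or F) and not F))) or not B) or E): β-rule — branch into (not ((D and A) and (not D implies ((not D or F) and not F))) or not B)  //  E.
  branch 1 (add (not ((D and A) and (not D implies ((not D or F) and not F))) or not B)):
    (not ((D and A) and (not D implies ((not D or F) and not F))) or not B): β-rule — branch into not ((D and A) and (not D implies ((not D or F) and not F)))  //  not B.
      branch 1.1 (add not ((D and A) and (not D implies ((not D or F) and not F)))):
        not ((D and A) and (not D implies ((not D or F) and not F))): β-rule — branch into not (D and A)  //  not (not D implies ((not D or F) and not F)).
          branch 1.1.1 (add not (D and A)):
            not (D and A): β-rule — branch into not D  //  not A.
              branch 1.1.1.1 (add not D):
                ○ open, literals {D=false}.
              branch 1.1.1.2 (add not A):
                ○ open, literals {A=false}.
          branch 1.1.2 (add not (not D implies ((not D or F) and not F))):
            not (not D implies ((not D or F) and not F)): α-rule — add not D, not ((not D or F) and not F).
            not ((not D or F) and not F): β-rule — branch into not (not D or F)  //  not not F.
              branch 1.1.2.1 (add not (not D or F)):
                not (not D or F): α-rule — add not not D, not F.
                × closes — contains both D and not D.
              branch 1.1.2.2 (add not not F):
                ○ open, literals {D=false, F=true}.
      branch 1.2 (add not B):
        ○ open, literals {B=false}.
  branch 2 (add E):
    ○ open, literals {E=true}.
1 branch closed, 5 open.
Each open branch fixes some atoms; the unmentioned ones are free. Counting distinct full assignments: branch {D=false} (A, B, C, E, F) contributes 32 new; branch {A=false} (B, C, D, E, F) contributes 16 new; branch {D=false, F=true} (A, B, C, E) contributes 0 new; branch {B=false} (A, C, D, E, F) contributes 8 new; branch {E=true} (A, B, C, D, F) contributes 4 new. Total: 60.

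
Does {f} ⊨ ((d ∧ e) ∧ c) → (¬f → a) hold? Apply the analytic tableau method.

Yes

Initial set: {T f; F (((d ∧ e) ∧ c) → (¬f → a))}.
F (((d ∧ e) ∧ c) → (¬f → a)): α-rule — add T ((d ∧ e) ∧ c), F (¬f → a).
T ((d ∧ e) ∧ c): α-rule — add T (d ∧ e), T c.
F (¬f → a): α-rule — add T ¬f, F a.
× closes — contains both f and ¬f.
All 1 branch closes.
Every branch closed, so the premises entail the conclusion.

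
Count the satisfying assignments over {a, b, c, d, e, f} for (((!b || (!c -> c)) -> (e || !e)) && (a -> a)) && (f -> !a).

Initial set: {((((!b || (!c -> c)) -> (e || !e)) && (a -> a)) && (f -> !a))}.
((((!b || (!c -> c)) -> (e || !e)) && (a -> a)) && (f -> !a)): α-rule — add (((!b || (!c -> c)) -> (e || !e)) && (a -> a)), (f -> !a).
(((!b || (!c -> c)) -> (e || !e)) && (a -> a)): α-rule — add ((!b || (!c -> c)) -> (e || !e)), (a -> a).
(f -> !a): β-rule — branch into !f  //  !a.
  branch 1 (add !f):
    ((!b || (!c -> c)) -> (e || !e)): β-rule — branch into !(!b || (!c -> c))  //  (e || !e).
      branch 1.1 (add !(!b || (!c -> c))):
        !(!b || (!c -> c)): α-rule — add !!b, !(!c -> c).
        !(!c -> c): α-rule — add !c, !c.
        (a -> a): β-rule — branch into !a  //  a.
          branch 1.1.1 (add !a):
            ○ open, literals {a=0, b=1, c=0, f=0}.
          branch 1.1.2 (add a):
            ○ open, literals {a=1, b=1, c=0, f=0}.
      branch 1.2 (add (e || !e)):
        (a -> a): β-rule — branch into !a  //  a.
          branch 1.2.1 (add !a):
            (e || !e): β-rule — branch into e  //  !e.
              branch 1.2.1.1 (add e):
                ○ open, literals {a=0, e=1, f=0}.
              branch 1.2.1.2 (add !e):
                ○ open, literals {a=0, e=0, f=0}.
          branch 1.2.2 (add a):
            (e || !e): β-rule — branch into e  //  !e.
              branch 1.2.2.1 (add e):
                ○ open, literals {a=1, e=1, f=0}.
              branch 1.2.2.2 (add !e):
                ○ open, literals {a=1, e=0, f=0}.
  branch 2 (add !a):
    ((!b || (!c -> c)) -> (e || !e)): β-rule — branch into !(!b || (!c -> c))  //  (e || !e).
      branch 2.1 (add !(!b || (!c -> c))):
        !(!b || (!c -> c)): α-rule — add !!b, !(!c -> c).
        !(!c -> c): α-rule — add !c, !c.
        (a -> a): β-rule — branch into !a  //  a.
          branch 2.1.1 (add !a):
            ○ open, literals {a=0, b=1, c=0}.
          branch 2.1.2 (add a):
            × closes — contains both a and !a.
      branch 2.2 (add (e || !e)):
        (a -> a): β-rule — branch into !a  //  a.
          branch 2.2.1 (add !a):
            (e || !e): β-rule — branch into e  //  !e.
              branch 2.2.1.1 (add e):
                ○ open, literals {a=0, e=1}.
              branch 2.2.1.2 (add !e):
                ○ open, literals {a=0, e=0}.
          branch 2.2.2 (add a):
            × closes — contains both a and !a.
2 branches closed, 9 open.
Each open branch fixes some atoms; the unmentioned ones are free. Counting distinct full assignments: branch {a=0, b=1, c=0, f=0} (d, e) contributes 4 new; branch {a=1, b=1, c=0, f=0} (d, e) contributes 4 new; branch {a=0, e=1, f=0} (b, c, d) contributes 6 new; branch {a=0, e=0, f=0} (b, c, d) contributes 6 new; branch {a=1, e=1, f=0} (b, c, d) contributes 6 new; branch {a=1, e=0, f=0} (b, c, d) contributes 6 new; branch {a=0, b=1, c=0} (d, e, f) contributes 4 new; branch {a=0, e=1} (b, c, d, f) contributes 6 new; branch {a=0, e=0} (b, c, d, f) contributes 6 new. Total: 48.

48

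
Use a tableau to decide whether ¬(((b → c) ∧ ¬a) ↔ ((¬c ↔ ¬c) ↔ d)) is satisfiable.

Initial set: {¬(((b → c) ∧ ¬a) ↔ ((¬c ↔ ¬c) ↔ d))}.
¬(((b → c) ∧ ¬a) ↔ ((¬c ↔ ¬c) ↔ d)): β-rule — branch into ((b → c) ∧ ¬a), ¬((¬c ↔ ¬c) ↔ d)  //  ¬((b → c) ∧ ¬a), ((¬c ↔ ¬c) ↔ d).
  branch 1 (add ((b → c) ∧ ¬a), ¬((¬c ↔ ¬c) ↔ d)):
    ((b → c) ∧ ¬a): α-rule — add (b → c), ¬a.
    ¬((¬c ↔ ¬c) ↔ d): β-rule — branch into (¬c ↔ ¬c), ¬d  //  ¬(¬c ↔ ¬c), d.
      branch 1.1 (add (¬c ↔ ¬c), ¬d):
        (b → c): β-rule — branch into ¬b  //  c.
          branch 1.1.1 (add ¬b):
            (¬c ↔ ¬c): β-rule — branch into ¬c, ¬c  //  ¬¬c, ¬¬c.
              branch 1.1.1.1 (add ¬c, ¬c):
                ○ open, literals {a=false, b=false, c=false, d=false}.
              branch 1.1.1.2 (add ¬¬c, ¬¬c):
                ○ open, literals {a=false, b=false, c=true, d=false}.
          branch 1.1.2 (add c):
            (¬c ↔ ¬c): β-rule — branch into ¬c, ¬c  //  ¬¬c, ¬¬c.
              branch 1.1.2.1 (add ¬c, ¬c):
                × closes — contains both c and ¬c.
              branch 1.1.2.2 (add ¬¬c, ¬¬c):
                ○ open, literals {a=false, c=true, d=false}.
      branch 1.2 (add ¬(¬c ↔ ¬c), d):
        (b → c): β-rule — branch into ¬b  //  c.
          branch 1.2.1 (add ¬b):
            ¬(¬c ↔ ¬c): β-rule — branch into ¬c, ¬¬c  //  ¬¬c, ¬c.
              branch 1.2.1.1 (add ¬c, ¬¬c):
                × closes — contains both c and ¬c.
              branch 1.2.1.2 (add ¬¬c, ¬c):
                × closes — contains both c and ¬c.
          branch 1.2.2 (add c):
            ¬(¬c ↔ ¬c): β-rule — branch into ¬c, ¬¬c  //  ¬¬c, ¬c.
              branch 1.2.2.1 (add ¬c, ¬¬c):
                × closes — contains both c and ¬c.
              branch 1.2.2.2 (add ¬¬c, ¬c):
                × closes — contains both c and ¬c.
  branch 2 (add ¬((b → c) ∧ ¬a), ((¬c ↔ ¬c) ↔ d)):
    ¬((b → c) ∧ ¬a): β-rule — branch into ¬(b → c)  //  ¬¬a.
      branch 2.1 (add ¬(b → c)):
        ¬(b → c): α-rule — add b, ¬c.
        ((¬c ↔ ¬c) ↔ d): β-rule — branch into (¬c ↔ ¬c), d  //  ¬(¬c ↔ ¬c), ¬d.
          branch 2.1.1 (add (¬c ↔ ¬c), d):
            (¬c ↔ ¬c): β-rule — branch into ¬c, ¬c  //  ¬¬c, ¬¬c.
              branch 2.1.1.1 (add ¬c, ¬c):
                ○ open, literals {b=true, c=false, d=true}.
              branch 2.1.1.2 (add ¬¬c, ¬¬c):
                × closes — contains both c and ¬c.
          branch 2.1.2 (add ¬(¬c ↔ ¬c), ¬d):
            ¬(¬c ↔ ¬c): β-rule — branch into ¬c, ¬¬c  //  ¬¬c, ¬c.
              branch 2.1.2.1 (add ¬c, ¬¬c):
                × closes — contains both c and ¬c.
              branch 2.1.2.2 (add ¬¬c, ¬c):
                × closes — contains both c and ¬c.
      branch 2.2 (add ¬¬a):
        ((¬c ↔ ¬c) ↔ d): β-rule — branch into (¬c ↔ ¬c), d  //  ¬(¬c ↔ ¬c), ¬d.
          branch 2.2.1 (add (¬c ↔ ¬c), d):
            (¬c ↔ ¬c): β-rule — branch into ¬c, ¬c  //  ¬¬c, ¬¬c.
              branch 2.2.1.1 (add ¬c, ¬c):
                ○ open, literals {a=true, c=false, d=true}.
              branch 2.2.1.2 (add ¬¬c, ¬¬c):
                ○ open, literals {a=true, c=true, d=true}.
          branch 2.2.2 (add ¬(¬c ↔ ¬c), ¬d):
            ¬(¬c ↔ ¬c): β-rule — branch into ¬c, ¬¬c  //  ¬¬c, ¬c.
              branch 2.2.2.1 (add ¬c, ¬¬c):
                × closes — contains both c and ¬c.
              branch 2.2.2.2 (add ¬¬c, ¬c):
                × closes — contains both c and ¬c.
10 branches closed, 6 open.
An open branch gives a satisfying assignment: a=false, b=false, c=false, d=false.

Satisfiable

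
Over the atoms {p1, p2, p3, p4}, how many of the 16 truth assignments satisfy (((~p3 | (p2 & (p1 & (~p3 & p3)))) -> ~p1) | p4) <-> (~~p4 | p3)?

Initial set: {((((~p3 | (p2 & (p1 & (~p3 & p3)))) -> ~p1) | p4) <-> (~~p4 | p3))}.
((((~p3 | (p2 & (p1 & (~p3 & p3)))) -> ~p1) | p4) <-> (~~p4 | p3)): β-rule — branch into (((~p3 | (p2 & (p1 & (~p3 & p3)))) -> ~p1) | p4), (~~p4 | p3)  //  ~(((~p3 | (p2 & (p1 & (~p3 & p3)))) -> ~p1) | p4), ~(~~p4 | p3).
  branch 1 (add (((~p3 | (p2 & (p1 & (~p3 & p3)))) -> ~p1) | p4), (~~p4 | p3)):
    (((~p3 | (p2 & (p1 & (~p3 & p3)))) -> ~p1) | p4): β-rule — branch into ((~p3 | (p2 & (p1 & (~p3 & p3)))) -> ~p1)  //  p4.
      branch 1.1 (add ((~p3 | (p2 & (p1 & (~p3 & p3)))) -> ~p1)):
        (~~p4 | p3): β-rule — branch into ~~p4  //  p3.
          branch 1.1.1 (add ~~p4):
            ~~p4: drop double negation, giving p4.
            ((~p3 | (p2 & (p1 & (~p3 & p3)))) -> ~p1): β-rule — branch into ~(~p3 | (p2 & (p1 & (~p3 & p3))))  //  ~p1.
              branch 1.1.1.1 (add ~(~p3 | (p2 & (p1 & (~p3 & p3))))):
                ~(~p3 | (p2 & (p1 & (~p3 & p3)))): α-rule — add ~~p3, ~(p2 & (p1 & (~p3 & p3))).
                ~(p2 & (p1 & (~p3 & p3))): β-rule — branch into ~p2  //  ~(p1 & (~p3 & p3)).
                  branch 1.1.1.1.1 (add ~p2):
                    ○ open, literals {p2=false, p3=true, p4=true}.
                  branch 1.1.1.1.2 (add ~(p1 & (~p3 & p3))):
                    ~(p1 & (~p3 & p3)): β-rule — branch into ~p1  //  ~(~p3 & p3).
                      branch 1.1.1.1.2.1 (add ~p1):
                        ○ open, literals {p1=false, p3=true, p4=true}.
                      branch 1.1.1.1.2.2 (add ~(~p3 & p3)):
                        ~(~p3 & p3): β-rule — branch into ~~p3  //  ~p3.
                          branch 1.1.1.1.2.2.1 (add ~~p3):
                            ○ open, literals {p3=true, p4=true}.
                          branch 1.1.1.1.2.2.2 (add ~p3):
                            × closes — contains both p3 and ~p3.
              branch 1.1.1.2 (add ~p1):
                ○ open, literals {p1=false, p4=true}.
          branch 1.1.2 (add p3):
            ((~p3 | (p2 & (p1 & (~p3 & p3)))) -> ~p1): β-rule — branch into ~(~p3 | (p2 & (p1 & (~p3 & p3))))  //  ~p1.
              branch 1.1.2.1 (add ~(~p3 | (p2 & (p1 & (~p3 & p3))))):
                ~(~p3 | (p2 & (p1 & (~p3 & p3)))): α-rule — add ~~p3, ~(p2 & (p1 & (~p3 & p3))).
                ~(p2 & (p1 & (~p3 & p3))): β-rule — branch into ~p2  //  ~(p1 & (~p3 & p3)).
                  branch 1.1.2.1.1 (add ~p2):
                    ○ open, literals {p2=false, p3=true}.
                  branch 1.1.2.1.2 (add ~(p1 & (~p3 & p3))):
                    ~(p1 & (~p3 & p3)): β-rule — branch into ~p1  //  ~(~p3 & p3).
                      branch 1.1.2.1.2.1 (add ~p1):
                        ○ open, literals {p1=false, p3=true}.
                      branch 1.1.2.1.2.2 (add ~(~p3 & p3)):
                        ~(~p3 & p3): β-rule — branch into ~~p3  //  ~p3.
                          branch 1.1.2.1.2.2.1 (add ~~p3):
                            ○ open, literals {p3=true}.
                          branch 1.1.2.1.2.2.2 (add ~p3):
                            × closes — contains both p3 and ~p3.
              branch 1.1.2.2 (add ~p1):
                ○ open, literals {p1=false, p3=true}.
      branch 1.2 (add p4):
        (~~p4 | p3): β-rule — branch into ~~p4  //  p3.
          branch 1.2.1 (add ~~p4):
            ~~p4: drop double negation, giving p4.
            ○ open, literals {p4=true}.
          branch 1.2.2 (add p3):
            ○ open, literals {p3=true, p4=true}.
  branch 2 (add ~(((~p3 | (p2 & (p1 & (~p3 & p3)))) -> ~p1) | p4), ~(~~p4 | p3)):
    ~(((~p3 | (p2 & (p1 & (~p3 & p3)))) -> ~p1) | p4): α-rule — add ~((~p3 | (p2 & (p1 & (~p3 & p3)))) -> ~p1), ~p4.
    ~(~~p4 | p3): α-rule — add ~~~p4, ~p3.
    ~((~p3 | (p2 & (p1 & (~p3 & p3)))) -> ~p1): α-rule — add (~p3 | (p2 & (p1 & (~p3 & p3)))), ~~p1.
    ~~~p4: drop double negation, giving ~p4.
    (~p3 | (p2 & (p1 & (~p3 & p3)))): β-rule — branch into ~p3  //  (p2 & (p1 & (~p3 & p3))).
      branch 2.1 (add ~p3):
        ○ open, literals {p1=true, p3=false, p4=false}.
      branch 2.2 (add (p2 & (p1 & (~p3 & p3)))):
        (p2 & (p1 & (~p3 & p3))): α-rule — add p2, (p1 & (~p3 & p3)).
        (p1 & (~p3 & p3)): α-rule — add p1, (~p3 & p3).
        (~p3 & p3): α-rule — add ~p3, p3.
        × closes — contains both p3 and ~p3.
3 branches closed, 11 open.
Each open branch fixes some atoms; the unmentioned ones are free. Counting distinct full assignments: branch {p2=false, p3=true, p4=true} (p1) contributes 2 new; branch {p1=false, p3=true, p4=true} (p2) contributes 1 new; branch {p3=true, p4=true} (p1, p2) contributes 1 new; branch {p1=false, p4=true} (p2, p3) contributes 2 new; branch {p2=false, p3=true} (p1, p4) contributes 2 new; branch {p1=false, p3=true} (p2, p4) contributes 1 new; branch {p3=true} (p1, p2, p4) contributes 1 new; branch {p1=false, p3=true} (p2, p4) contributes 0 new; branch {p4=true} (p1, p2, p3) contributes 2 new; branch {p3=true, p4=true} (p1, p2) contributes 0 new; branch {p1=true, p3=false, p4=false} (p2) contributes 2 new. Total: 14.

14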